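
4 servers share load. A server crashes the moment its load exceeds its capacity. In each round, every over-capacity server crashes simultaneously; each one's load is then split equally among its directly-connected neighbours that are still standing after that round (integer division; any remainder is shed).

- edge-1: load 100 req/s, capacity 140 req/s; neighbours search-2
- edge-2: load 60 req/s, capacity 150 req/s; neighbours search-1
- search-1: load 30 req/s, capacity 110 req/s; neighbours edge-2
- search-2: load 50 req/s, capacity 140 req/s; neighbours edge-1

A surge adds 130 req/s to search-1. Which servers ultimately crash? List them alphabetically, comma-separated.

Round 1 — search-1 at 160 > 110. search-1 crashes.
  search-1 sheds 160 req/s to edge-2: 160 each.
    edge-2: 60+160 = 220 > 150
Round 2 — edge-2 crashes.
  edge-2 sheds 220 req/s: no online neighbours, lost.
No further crashes.

edge-2, search-1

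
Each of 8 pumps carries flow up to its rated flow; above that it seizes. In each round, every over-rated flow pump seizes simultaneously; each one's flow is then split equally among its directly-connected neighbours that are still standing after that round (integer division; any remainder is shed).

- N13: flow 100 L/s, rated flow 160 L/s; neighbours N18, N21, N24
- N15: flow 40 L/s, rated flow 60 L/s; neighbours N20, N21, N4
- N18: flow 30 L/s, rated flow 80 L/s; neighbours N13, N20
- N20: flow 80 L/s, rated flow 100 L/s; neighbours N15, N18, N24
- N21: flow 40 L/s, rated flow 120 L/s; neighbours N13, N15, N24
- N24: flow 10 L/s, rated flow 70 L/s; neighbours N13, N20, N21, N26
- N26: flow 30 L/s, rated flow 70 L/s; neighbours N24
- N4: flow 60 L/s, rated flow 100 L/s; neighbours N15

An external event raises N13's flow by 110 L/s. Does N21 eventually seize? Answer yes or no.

yes

Round 1 — N13 at 210 > 160. N13 seizes.
  N13 sheds 210 L/s to N18, N21, N24: 70 each.
    N18: 30+70 = 100 > 80
    N21: 40+70 = 110 ≤ 120
    N24: 10+70 = 80 > 70
Round 2 — N18, N24 seize.
  N18 sheds 100 L/s to N20: 100 each.
    N20: 80+100 = 180 > 100
  N24 sheds 80 L/s to N20, N21, N26: 26 each (2 lost).
    N20: 180+26 = 206 > 100
    N21: 110+26 = 136 > 120
    N26: 30+26 = 56 ≤ 70
Round 3 — N20, N21 seize.
  N20 sheds 206 L/s to N15: 206 each.
    N15: 40+206 = 246 > 60
  N21 sheds 136 L/s to N15: 136 each.
    N15: 246+136 = 382 > 60
Round 4 — N15 seizes.
  N15 sheds 382 L/s to N4: 382 each.
    N4: 60+382 = 442 > 100
Round 5 — N4 seizes.
  N4 sheds 442 L/s: no online neighbours, lost.
No further seizures.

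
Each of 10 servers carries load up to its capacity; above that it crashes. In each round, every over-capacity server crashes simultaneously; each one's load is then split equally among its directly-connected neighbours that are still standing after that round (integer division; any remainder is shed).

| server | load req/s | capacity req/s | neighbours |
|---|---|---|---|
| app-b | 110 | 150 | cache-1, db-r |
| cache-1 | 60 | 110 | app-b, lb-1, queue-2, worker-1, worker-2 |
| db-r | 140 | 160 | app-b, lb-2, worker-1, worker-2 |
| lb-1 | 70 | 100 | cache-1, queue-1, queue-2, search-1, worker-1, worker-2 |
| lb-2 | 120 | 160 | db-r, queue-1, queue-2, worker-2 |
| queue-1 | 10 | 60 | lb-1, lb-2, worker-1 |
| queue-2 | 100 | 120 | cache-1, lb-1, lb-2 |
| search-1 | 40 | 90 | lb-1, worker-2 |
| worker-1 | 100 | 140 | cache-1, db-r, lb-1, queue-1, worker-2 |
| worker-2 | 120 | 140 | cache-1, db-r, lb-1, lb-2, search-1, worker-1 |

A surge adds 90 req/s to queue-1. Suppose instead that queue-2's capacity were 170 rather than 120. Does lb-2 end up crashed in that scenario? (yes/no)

yes

With queue-2's capacity at 170:
Round 1 — queue-1 at 100 > 60. queue-1 crashes.
  queue-1 sheds 100 req/s to lb-1, lb-2, worker-1: 33 each (1 lost).
    lb-1: 70+33 = 103 > 100
    lb-2: 120+33 = 153 ≤ 160
    worker-1: 100+33 = 133 ≤ 140
Round 2 — lb-1 crashes.
  lb-1 sheds 103 req/s to cache-1, queue-2, search-1, worker-1, worker-2: 20 each (3 lost).
    cache-1: 60+20 = 80 ≤ 110
    queue-2: 100+20 = 120 ≤ 170
    search-1: 40+20 = 60 ≤ 90
    worker-1: 133+20 = 153 > 140
    worker-2: 120+20 = 140 ≤ 140
Round 3 — worker-1 crashes.
  worker-1 sheds 153 req/s to cache-1, db-r, worker-2: 51 each.
    cache-1: 80+51 = 131 > 110
    db-r: 140+51 = 191 > 160
    worker-2: 140+51 = 191 > 140
Round 4 — cache-1, db-r, worker-2 crash.
  cache-1 sheds 131 req/s to app-b, queue-2: 65 each (1 lost).
    app-b: 110+65 = 175 > 150
    queue-2: 120+65 = 185 > 170
  db-r sheds 191 req/s to app-b, lb-2: 95 each (1 lost).
    app-b: 175+95 = 270 > 150
    lb-2: 153+95 = 248 > 160
  worker-2 sheds 191 req/s to lb-2, search-1: 95 each (1 lost).
    lb-2: 248+95 = 343 > 160
    search-1: 60+95 = 155 > 90
Round 5 — app-b, lb-2, queue-2, search-1 crash.
  app-b sheds 270 req/s: no online neighbours, lost.
  lb-2 sheds 343 req/s: no online neighbours, lost.
  queue-2 sheds 185 req/s: no online neighbours, lost.
  search-1 sheds 155 req/s: no online neighbours, lost.
No further crashes.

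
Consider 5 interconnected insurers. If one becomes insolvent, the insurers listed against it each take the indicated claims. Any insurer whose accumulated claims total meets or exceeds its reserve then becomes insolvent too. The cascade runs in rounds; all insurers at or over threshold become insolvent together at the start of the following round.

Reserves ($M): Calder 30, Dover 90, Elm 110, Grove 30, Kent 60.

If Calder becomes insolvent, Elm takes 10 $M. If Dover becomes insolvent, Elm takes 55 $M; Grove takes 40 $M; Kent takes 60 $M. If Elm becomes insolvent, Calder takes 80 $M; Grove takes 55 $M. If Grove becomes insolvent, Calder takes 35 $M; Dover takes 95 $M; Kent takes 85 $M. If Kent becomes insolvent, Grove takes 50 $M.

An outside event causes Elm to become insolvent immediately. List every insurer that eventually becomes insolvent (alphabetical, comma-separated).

Round 1 — Elm becomes insolvent (initial).
  Calder: +80 → 80 ≥ 30
  Grove: +55 → 55 ≥ 30
Round 2 — Calder, Grove become insolvent.
  Dover: +95 → 95 ≥ 90
  Kent: +85 → 85 ≥ 60
Round 3 — Dover, Kent become insolvent.
No further insolvencies.

Calder, Dover, Elm, Grove, Kent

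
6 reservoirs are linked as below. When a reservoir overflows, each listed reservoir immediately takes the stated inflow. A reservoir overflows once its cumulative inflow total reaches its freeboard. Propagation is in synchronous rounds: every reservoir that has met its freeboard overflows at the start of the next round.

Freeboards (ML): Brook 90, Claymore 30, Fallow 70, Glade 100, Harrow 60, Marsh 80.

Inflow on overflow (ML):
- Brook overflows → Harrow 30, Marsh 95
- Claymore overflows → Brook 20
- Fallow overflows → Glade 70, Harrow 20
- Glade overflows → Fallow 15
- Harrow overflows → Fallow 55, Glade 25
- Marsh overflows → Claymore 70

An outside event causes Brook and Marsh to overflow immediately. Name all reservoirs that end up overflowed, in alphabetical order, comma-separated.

Round 1 — Brook, Marsh overflow (initial).
  Claymore: +70 → 70 ≥ 30
  Harrow: +30 → 30 < 60
Round 2 — Claymore overflows.
No further overflows.

Brook, Claymore, Marsh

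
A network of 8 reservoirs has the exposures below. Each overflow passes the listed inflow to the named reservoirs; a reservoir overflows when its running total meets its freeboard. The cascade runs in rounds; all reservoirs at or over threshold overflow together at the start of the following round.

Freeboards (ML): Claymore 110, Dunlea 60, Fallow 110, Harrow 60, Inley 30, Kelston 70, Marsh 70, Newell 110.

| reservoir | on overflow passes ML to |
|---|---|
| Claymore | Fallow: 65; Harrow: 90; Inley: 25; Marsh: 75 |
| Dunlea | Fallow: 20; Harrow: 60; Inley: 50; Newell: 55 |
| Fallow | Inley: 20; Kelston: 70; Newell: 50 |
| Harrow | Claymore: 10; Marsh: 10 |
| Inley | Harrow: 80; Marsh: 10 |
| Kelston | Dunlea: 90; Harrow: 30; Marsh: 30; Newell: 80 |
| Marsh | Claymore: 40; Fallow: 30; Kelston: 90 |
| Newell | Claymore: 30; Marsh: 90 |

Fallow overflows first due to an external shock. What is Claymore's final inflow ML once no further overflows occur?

Round 1 — Fallow overflows (initial).
  Inley: +20 → 20 < 30
  Kelston: +70 → 70 ≥ 70
  Newell: +50 → 50 < 110
Round 2 — Kelston overflows.
  Dunlea: +90 → 90 ≥ 60
  Harrow: +30 → 30 < 60
  Marsh: +30 → 30 < 70
  Newell: +80 → 130 ≥ 110
Round 3 — Dunlea, Newell overflow.
  Claymore: +30 → 30 < 110
  Harrow: +60 → 90 ≥ 60
  Inley: +50 → 70 ≥ 30
  Marsh: +90 → 120 ≥ 70
Round 4 — Harrow, Inley, Marsh overflow.
  Claymore: +10+40 → 80 < 110
No further overflows.

80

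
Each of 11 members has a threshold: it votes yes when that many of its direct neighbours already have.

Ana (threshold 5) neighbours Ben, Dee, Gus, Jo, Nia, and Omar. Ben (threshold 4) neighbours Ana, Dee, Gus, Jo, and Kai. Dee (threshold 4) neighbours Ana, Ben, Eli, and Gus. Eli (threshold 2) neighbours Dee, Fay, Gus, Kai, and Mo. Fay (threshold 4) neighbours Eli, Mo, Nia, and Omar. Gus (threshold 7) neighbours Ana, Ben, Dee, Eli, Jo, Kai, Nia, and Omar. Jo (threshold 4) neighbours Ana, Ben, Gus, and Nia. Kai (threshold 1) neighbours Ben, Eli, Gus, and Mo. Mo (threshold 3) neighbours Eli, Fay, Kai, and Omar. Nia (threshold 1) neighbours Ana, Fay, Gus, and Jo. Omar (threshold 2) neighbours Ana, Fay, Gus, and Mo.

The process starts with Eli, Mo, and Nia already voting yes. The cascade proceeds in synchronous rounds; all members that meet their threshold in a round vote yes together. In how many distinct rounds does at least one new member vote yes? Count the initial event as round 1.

Round 1 — Eli, Mo, Nia vote yes (initial).
Round 2 — checking thresholds:
  Ana: 1 of 6 neighbours < 5, holds.
  Dee: 1 of 4 neighbours < 4, holds.
  Fay: 3 of 4 neighbours < 4, holds.
  Gus: 2 of 8 neighbours < 7, holds.
  Jo: 1 of 4 neighbours < 4, holds.
  Kai: 2 of 4 neighbours ≥ 1, votes yes.
  Omar: 1 of 4 neighbours < 2, holds.
Round 3 — no new yes votes; cascade stops.

2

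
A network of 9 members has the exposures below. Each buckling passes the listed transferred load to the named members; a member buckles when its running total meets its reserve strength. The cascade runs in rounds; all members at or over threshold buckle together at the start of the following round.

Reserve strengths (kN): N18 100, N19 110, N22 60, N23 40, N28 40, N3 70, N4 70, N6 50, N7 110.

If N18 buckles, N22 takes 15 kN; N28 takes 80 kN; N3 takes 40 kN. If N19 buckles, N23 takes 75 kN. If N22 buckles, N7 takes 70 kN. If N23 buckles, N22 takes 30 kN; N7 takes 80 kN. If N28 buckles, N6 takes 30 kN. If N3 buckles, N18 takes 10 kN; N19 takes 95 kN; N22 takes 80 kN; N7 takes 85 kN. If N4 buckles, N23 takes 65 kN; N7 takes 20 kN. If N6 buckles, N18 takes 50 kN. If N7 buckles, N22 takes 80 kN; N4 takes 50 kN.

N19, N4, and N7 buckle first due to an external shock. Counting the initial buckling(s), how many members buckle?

5

Round 1 — N19, N4, N7 buckle (initial).
  N22: +80 → 80 ≥ 60
  N23: +75+65 → 140 ≥ 40
Round 2 — N22, N23 buckle.
No further bucklings.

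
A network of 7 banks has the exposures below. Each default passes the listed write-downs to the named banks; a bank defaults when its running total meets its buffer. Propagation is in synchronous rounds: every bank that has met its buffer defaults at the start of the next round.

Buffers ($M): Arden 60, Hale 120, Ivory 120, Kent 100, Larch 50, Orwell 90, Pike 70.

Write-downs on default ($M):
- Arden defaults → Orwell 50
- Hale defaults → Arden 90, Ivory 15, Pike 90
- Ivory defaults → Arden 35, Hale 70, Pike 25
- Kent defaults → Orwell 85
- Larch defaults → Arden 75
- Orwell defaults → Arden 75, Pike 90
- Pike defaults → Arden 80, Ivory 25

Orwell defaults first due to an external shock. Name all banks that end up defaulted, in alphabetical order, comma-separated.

Round 1 — Orwell defaults (initial).
  Arden: +75 → 75 ≥ 60
  Pike: +90 → 90 ≥ 70
Round 2 — Arden, Pike default.
  Ivory: +25 → 25 < 120
No further defaults.

Arden, Orwell, Pike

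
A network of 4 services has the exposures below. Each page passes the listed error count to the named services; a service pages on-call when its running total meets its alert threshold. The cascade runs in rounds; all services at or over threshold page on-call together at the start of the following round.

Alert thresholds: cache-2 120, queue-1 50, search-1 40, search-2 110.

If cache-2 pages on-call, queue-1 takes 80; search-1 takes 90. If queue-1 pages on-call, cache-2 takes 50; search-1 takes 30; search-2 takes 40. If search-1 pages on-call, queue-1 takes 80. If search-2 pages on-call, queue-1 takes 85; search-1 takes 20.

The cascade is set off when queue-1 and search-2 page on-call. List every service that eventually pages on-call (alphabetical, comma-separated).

queue-1, search-1, search-2

Round 1 — queue-1, search-2 page on-call (initial).
  cache-2: +50 → 50 < 120
  search-1: +30+20 → 50 ≥ 40
Round 2 — search-1 pages on-call.
No further pages.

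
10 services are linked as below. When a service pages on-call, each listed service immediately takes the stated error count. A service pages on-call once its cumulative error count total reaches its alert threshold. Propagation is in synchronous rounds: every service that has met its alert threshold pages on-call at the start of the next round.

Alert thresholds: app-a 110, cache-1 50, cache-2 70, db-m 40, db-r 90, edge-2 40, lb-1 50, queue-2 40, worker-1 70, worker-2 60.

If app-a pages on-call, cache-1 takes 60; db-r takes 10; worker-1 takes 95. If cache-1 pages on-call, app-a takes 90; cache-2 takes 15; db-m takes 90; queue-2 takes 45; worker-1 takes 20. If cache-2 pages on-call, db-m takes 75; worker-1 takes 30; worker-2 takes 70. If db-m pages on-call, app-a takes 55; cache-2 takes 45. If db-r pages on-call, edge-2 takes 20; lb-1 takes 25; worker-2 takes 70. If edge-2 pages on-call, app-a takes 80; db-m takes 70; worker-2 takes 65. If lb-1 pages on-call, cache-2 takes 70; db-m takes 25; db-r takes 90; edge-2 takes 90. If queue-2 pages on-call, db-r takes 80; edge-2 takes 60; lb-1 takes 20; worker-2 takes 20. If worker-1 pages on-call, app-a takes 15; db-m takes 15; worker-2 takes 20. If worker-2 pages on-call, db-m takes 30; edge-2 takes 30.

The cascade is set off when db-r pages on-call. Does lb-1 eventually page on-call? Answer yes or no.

no

Round 1 — db-r pages on-call (initial).
  edge-2: +20 → 20 < 40
  lb-1: +25 → 25 < 50
  worker-2: +70 → 70 ≥ 60
Round 2 — worker-2 pages on-call.
  db-m: +30 → 30 < 40
  edge-2: +30 → 50 ≥ 40
Round 3 — edge-2 pages on-call.
  app-a: +80 → 80 < 110
  db-m: +70 → 100 ≥ 40
Round 4 — db-m pages on-call.
  app-a: +55 → 135 ≥ 110
  cache-2: +45 → 45 < 70
Round 5 — app-a pages on-call.
  cache-1: +60 → 60 ≥ 50
  worker-1: +95 → 95 ≥ 70
Round 6 — cache-1, worker-1 page on-call.
  cache-2: +15 → 60 < 70
  queue-2: +45 → 45 ≥ 40
Round 7 — queue-2 pages on-call.
  lb-1: +20 → 45 < 50
No further pages.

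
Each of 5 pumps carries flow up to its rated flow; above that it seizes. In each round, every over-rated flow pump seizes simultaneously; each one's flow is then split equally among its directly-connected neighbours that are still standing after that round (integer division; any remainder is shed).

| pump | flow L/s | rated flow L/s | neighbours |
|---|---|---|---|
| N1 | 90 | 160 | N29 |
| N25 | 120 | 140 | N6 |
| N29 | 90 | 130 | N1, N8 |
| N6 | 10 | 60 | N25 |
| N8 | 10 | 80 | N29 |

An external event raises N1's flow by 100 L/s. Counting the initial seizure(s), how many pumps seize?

Round 1 — N1 at 190 > 160. N1 seizes.
  N1 sheds 190 L/s to N29: 190 each.
    N29: 90+190 = 280 > 130
Round 2 — N29 seizes.
  N29 sheds 280 L/s to N8: 280 each.
    N8: 10+280 = 290 > 80
Round 3 — N8 seizes.
  N8 sheds 290 L/s: no online neighbours, lost.
No further seizures.

3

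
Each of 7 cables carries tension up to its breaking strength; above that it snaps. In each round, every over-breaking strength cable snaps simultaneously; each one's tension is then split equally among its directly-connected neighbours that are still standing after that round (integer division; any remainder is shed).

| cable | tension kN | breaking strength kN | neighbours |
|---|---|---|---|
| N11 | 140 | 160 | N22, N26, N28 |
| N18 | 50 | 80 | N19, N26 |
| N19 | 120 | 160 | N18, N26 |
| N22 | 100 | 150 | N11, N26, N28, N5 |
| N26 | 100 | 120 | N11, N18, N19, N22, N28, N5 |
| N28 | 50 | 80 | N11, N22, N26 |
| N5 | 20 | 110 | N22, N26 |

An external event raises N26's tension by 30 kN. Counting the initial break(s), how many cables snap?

Round 1 — N26 at 130 > 120. N26 snaps.
  N26 sheds 130 kN to N11, N18, N19, N22, N28, N5: 21 each (4 lost).
    N11: 140+21 = 161 > 160
    N18: 50+21 = 71 ≤ 80
    N19: 120+21 = 141 ≤ 160
    N22: 100+21 = 121 ≤ 150
    N28: 50+21 = 71 ≤ 80
    N5: 20+21 = 41 ≤ 110
Round 2 — N11 snaps.
  N11 sheds 161 kN to N22, N28: 80 each (1 lost).
    N22: 121+80 = 201 > 150
    N28: 71+80 = 151 > 80
Round 3 — N22, N28 snap.
  N22 sheds 201 kN to N5: 201 each.
    N5: 41+201 = 242 > 110
  N28 sheds 151 kN: no online neighbours, lost.
Round 4 — N5 snaps.
  N5 sheds 242 kN: no online neighbours, lost.
No further breaks.

5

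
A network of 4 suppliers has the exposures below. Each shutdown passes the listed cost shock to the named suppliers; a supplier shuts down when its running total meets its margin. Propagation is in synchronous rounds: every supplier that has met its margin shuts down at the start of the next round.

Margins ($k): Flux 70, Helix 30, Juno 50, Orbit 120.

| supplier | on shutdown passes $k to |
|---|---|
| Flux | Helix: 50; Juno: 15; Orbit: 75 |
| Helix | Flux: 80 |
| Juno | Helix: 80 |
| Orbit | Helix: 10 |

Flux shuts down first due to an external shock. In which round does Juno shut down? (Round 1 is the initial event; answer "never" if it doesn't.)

never

Round 1 — Flux shuts down (initial).
  Helix: +50 → 50 ≥ 30
  Juno: +15 → 15 < 50
  Orbit: +75 → 75 < 120
Round 2 — Helix shuts down.
No further shutdowns.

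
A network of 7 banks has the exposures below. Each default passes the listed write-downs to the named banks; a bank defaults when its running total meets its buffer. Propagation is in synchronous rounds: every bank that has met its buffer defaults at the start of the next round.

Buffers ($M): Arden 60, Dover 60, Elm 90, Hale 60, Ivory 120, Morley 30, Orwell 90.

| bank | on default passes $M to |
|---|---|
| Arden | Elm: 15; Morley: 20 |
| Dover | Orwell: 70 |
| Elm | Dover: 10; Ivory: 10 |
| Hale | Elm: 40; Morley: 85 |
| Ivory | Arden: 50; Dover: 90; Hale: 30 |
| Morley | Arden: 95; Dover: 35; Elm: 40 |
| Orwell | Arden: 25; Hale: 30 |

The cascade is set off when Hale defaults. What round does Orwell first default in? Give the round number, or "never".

Round 1 — Hale defaults (initial).
  Elm: +40 → 40 < 90
  Morley: +85 → 85 ≥ 30
Round 2 — Morley defaults.
  Arden: +95 → 95 ≥ 60
  Dover: +35 → 35 < 60
  Elm: +40 → 80 < 90
Round 3 — Arden defaults.
  Elm: +15 → 95 ≥ 90
Round 4 — Elm defaults.
  Dover: +10 → 45 < 60
  Ivory: +10 → 10 < 120
No further defaults.

never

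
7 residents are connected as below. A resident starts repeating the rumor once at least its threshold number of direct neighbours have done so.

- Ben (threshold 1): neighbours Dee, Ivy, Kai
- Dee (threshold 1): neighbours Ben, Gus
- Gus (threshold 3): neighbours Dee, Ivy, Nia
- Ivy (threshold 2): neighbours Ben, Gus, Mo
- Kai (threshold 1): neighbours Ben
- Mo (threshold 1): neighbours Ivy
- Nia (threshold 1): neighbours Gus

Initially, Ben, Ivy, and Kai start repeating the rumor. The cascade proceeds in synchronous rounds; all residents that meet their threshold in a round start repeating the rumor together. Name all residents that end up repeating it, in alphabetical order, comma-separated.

Round 1 — Ben, Ivy, Kai start repeating the rumor (initial).
Round 2 — checking thresholds:
  Dee: 1 of 2 neighbours ≥ 1, starts repeating the rumor.
  Gus: 1 of 3 neighbours < 3, holds.
  Mo: 1 of 1 neighbours ≥ 1, starts repeating the rumor.
Round 3 — no new spreads; cascade stops.

Ben, Dee, Ivy, Kai, Mo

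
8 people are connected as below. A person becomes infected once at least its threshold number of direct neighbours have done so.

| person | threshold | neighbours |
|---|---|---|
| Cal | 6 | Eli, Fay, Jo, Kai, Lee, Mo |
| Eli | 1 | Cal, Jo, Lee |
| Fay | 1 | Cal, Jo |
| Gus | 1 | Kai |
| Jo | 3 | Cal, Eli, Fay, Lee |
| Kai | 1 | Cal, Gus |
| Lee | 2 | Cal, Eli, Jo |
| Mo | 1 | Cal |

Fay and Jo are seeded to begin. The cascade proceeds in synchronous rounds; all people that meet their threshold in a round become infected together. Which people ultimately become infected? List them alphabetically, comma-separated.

Eli, Fay, Jo, Lee

Round 1 — Fay, Jo become infected (initial).
Round 2 — checking thresholds:
  Cal: 2 of 6 neighbours < 6, below threshold.
  Eli: 1 of 3 neighbours ≥ 1, becomes infected.
  Lee: 1 of 3 neighbours < 2, below threshold.
Round 3 — checking thresholds:
  Cal: 3 of 6 neighbours < 6, below threshold.
  Lee: 2 of 3 neighbours ≥ 2, becomes infected.
Round 4 — no new infections; cascade stops.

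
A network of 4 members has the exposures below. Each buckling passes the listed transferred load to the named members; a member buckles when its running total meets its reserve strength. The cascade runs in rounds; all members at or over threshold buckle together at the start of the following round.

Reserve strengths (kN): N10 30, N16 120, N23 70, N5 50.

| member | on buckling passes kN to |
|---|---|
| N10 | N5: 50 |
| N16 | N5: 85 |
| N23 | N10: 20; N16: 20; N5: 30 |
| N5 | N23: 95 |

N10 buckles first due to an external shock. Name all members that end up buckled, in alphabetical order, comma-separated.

Round 1 — N10 buckles (initial).
  N5: +50 → 50 ≥ 50
Round 2 — N5 buckles.
  N23: +95 → 95 ≥ 70
Round 3 — N23 buckles.
  N16: +20 → 20 < 120
No further bucklings.

N10, N23, N5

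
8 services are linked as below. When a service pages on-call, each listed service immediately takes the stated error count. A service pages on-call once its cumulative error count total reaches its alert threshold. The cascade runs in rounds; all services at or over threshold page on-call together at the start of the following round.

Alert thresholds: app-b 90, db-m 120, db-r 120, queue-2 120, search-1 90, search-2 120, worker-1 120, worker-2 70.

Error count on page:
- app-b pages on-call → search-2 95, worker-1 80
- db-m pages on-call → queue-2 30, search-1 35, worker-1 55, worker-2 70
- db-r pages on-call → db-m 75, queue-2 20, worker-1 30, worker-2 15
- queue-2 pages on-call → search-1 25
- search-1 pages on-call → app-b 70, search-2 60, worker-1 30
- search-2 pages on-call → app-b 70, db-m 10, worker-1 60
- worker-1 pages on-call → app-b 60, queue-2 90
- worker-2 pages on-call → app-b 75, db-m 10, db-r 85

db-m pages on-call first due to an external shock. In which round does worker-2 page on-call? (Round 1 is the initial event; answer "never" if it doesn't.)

Round 1 — db-m pages on-call (initial).
  queue-2: +30 → 30 < 120
  search-1: +35 → 35 < 90
  worker-1: +55 → 55 < 120
  worker-2: +70 → 70 ≥ 70
Round 2 — worker-2 pages on-call.
  app-b: +75 → 75 < 90
  db-r: +85 → 85 < 120
No further pages.

2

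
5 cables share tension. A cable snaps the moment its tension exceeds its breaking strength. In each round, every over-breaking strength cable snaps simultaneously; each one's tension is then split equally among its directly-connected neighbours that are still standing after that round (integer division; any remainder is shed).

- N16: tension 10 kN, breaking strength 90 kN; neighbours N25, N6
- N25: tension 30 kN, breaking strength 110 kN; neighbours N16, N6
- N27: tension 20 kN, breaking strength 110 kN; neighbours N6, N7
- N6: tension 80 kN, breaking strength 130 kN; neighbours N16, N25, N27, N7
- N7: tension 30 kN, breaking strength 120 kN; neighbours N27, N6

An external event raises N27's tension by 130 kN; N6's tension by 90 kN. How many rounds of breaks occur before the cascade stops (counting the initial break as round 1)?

2

Round 1 — N27 at 150 > 110; N6 at 170 > 130. N27, N6 snap.
  N27 sheds 150 kN to N7: 150 each.
    N7: 30+150 = 180 > 120
  N6 sheds 170 kN to N16, N25, N7: 56 each (2 lost).
    N16: 10+56 = 66 ≤ 90
    N25: 30+56 = 86 ≤ 110
    N7: 180+56 = 236 > 120
Round 2 — N7 snaps.
  N7 sheds 236 kN: no online neighbours, lost.
No further breaks.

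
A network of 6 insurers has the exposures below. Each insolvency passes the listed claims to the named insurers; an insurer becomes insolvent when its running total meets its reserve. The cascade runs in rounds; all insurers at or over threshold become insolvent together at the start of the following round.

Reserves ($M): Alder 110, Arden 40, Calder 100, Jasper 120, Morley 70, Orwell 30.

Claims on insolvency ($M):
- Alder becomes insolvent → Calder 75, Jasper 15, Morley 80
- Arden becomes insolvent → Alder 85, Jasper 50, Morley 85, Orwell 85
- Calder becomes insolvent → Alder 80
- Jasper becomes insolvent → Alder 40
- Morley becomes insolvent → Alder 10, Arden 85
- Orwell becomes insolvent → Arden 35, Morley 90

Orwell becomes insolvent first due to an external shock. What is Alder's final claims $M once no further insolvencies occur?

95

Round 1 — Orwell becomes insolvent (initial).
  Arden: +35 → 35 < 40
  Morley: +90 → 90 ≥ 70
Round 2 — Morley becomes insolvent.
  Alder: +10 → 10 < 110
  Arden: +85 → 120 ≥ 40
Round 3 — Arden becomes insolvent.
  Alder: +85 → 95 < 110
  Jasper: +50 → 50 < 120
No further insolvencies.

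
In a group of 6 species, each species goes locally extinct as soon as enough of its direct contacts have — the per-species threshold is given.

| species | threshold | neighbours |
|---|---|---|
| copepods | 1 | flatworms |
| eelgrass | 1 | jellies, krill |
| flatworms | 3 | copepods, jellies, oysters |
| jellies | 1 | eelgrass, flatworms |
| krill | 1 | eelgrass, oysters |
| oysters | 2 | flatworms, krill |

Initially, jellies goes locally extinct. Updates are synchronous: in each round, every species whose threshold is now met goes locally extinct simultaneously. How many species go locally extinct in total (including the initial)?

Round 1 — jellies goes locally extinct (initial).
Round 2 — checking thresholds:
  eelgrass: 1 of 2 neighbours ≥ 1, goes locally extinct.
  flatworms: 1 of 3 neighbours < 3, holds.
Round 3 — checking thresholds:
  flatworms: 1 of 3 neighbours < 3, holds.
  krill: 1 of 2 neighbours ≥ 1, goes locally extinct.
Round 4 — no new extinctions; cascade stops.

3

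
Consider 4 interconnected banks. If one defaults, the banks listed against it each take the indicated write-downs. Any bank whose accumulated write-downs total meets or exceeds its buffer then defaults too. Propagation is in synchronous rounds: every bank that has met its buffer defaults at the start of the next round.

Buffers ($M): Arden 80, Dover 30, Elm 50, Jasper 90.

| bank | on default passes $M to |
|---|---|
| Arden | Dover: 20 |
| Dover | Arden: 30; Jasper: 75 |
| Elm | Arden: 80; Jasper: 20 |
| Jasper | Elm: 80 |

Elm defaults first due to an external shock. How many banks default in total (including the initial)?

Round 1 — Elm defaults (initial).
  Arden: +80 → 80 ≥ 80
  Jasper: +20 → 20 < 90
Round 2 — Arden defaults.
  Dover: +20 → 20 < 30
No further defaults.

2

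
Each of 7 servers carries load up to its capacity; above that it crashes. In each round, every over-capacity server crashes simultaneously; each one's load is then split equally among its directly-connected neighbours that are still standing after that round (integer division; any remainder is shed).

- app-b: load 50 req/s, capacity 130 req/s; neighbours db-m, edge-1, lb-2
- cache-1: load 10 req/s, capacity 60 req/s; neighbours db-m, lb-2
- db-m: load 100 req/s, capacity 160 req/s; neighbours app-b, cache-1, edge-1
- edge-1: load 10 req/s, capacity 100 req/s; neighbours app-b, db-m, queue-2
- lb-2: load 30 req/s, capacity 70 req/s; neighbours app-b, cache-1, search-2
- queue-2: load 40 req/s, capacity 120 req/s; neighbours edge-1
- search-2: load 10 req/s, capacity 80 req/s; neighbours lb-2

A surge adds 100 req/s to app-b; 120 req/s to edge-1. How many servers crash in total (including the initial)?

Round 1 — app-b at 150 > 130; edge-1 at 130 > 100. app-b, edge-1 crash.
  app-b sheds 150 req/s to db-m, lb-2: 75 each.
    db-m: 100+75 = 175 > 160
    lb-2: 30+75 = 105 > 70
  edge-1 sheds 130 req/s to db-m, queue-2: 65 each.
    db-m: 175+65 = 240 > 160
    queue-2: 40+65 = 105 ≤ 120
Round 2 — db-m, lb-2 crash.
  db-m sheds 240 req/s to cache-1: 240 each.
    cache-1: 10+240 = 250 > 60
  lb-2 sheds 105 req/s to cache-1, search-2: 52 each (1 lost).
    cache-1: 250+52 = 302 > 60
    search-2: 10+52 = 62 ≤ 80
Round 3 — cache-1 crashes.
  cache-1 sheds 302 req/s: no online neighbours, lost.
No further crashes.

5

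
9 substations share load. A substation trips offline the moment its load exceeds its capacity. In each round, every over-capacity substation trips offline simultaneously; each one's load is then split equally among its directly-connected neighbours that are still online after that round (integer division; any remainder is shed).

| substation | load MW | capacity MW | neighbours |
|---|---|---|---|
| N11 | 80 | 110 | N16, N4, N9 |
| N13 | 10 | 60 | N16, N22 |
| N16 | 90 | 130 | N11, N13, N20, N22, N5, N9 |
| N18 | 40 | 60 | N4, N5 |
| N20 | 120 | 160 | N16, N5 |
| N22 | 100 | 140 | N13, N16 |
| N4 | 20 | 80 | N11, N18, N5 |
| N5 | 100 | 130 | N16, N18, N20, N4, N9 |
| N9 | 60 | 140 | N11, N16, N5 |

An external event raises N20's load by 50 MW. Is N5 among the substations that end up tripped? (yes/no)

yes

Round 1 — N20 at 170 > 160. N20 trips offline.
  N20 sheds 170 MW to N16, N5: 85 each.
    N16: 90+85 = 175 > 130
    N5: 100+85 = 185 > 130
Round 2 — N16, N5 trip offline.
  N16 sheds 175 MW to N11, N13, N22, N9: 43 each (3 lost).
    N11: 80+43 = 123 > 110
    N13: 10+43 = 53 ≤ 60
    N22: 100+43 = 143 > 140
    N9: 60+43 = 103 ≤ 140
  N5 sheds 185 MW to N18, N4, N9: 61 each (2 lost).
    N18: 40+61 = 101 > 60
    N4: 20+61 = 81 > 80
    N9: 103+61 = 164 > 140
Round 3 — N11, N18, N22, N4, N9 trip offline.
  N11 sheds 123 MW: no online neighbours, lost.
  N18 sheds 101 MW: no online neighbours, lost.
  N22 sheds 143 MW to N13: 143 each.
    N13: 53+143 = 196 > 60
  N4 sheds 81 MW: no online neighbours, lost.
  N9 sheds 164 MW: no online neighbours, lost.
Round 4 — N13 trips offline.
  N13 sheds 196 MW: no online neighbours, lost.
No further trips.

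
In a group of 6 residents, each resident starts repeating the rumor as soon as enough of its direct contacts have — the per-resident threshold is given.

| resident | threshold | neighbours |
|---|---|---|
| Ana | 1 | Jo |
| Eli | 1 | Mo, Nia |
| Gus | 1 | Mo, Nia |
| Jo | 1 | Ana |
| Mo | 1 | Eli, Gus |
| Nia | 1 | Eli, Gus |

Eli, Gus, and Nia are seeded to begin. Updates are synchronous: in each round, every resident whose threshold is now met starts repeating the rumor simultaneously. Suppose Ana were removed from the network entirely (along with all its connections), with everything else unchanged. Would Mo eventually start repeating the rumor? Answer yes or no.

yes

With Ana removed:
Round 1 — Eli, Gus, Nia start repeating the rumor (initial).
Round 2 — checking thresholds:
  Mo: 2 of 2 neighbours ≥ 1, starts repeating the rumor.
Round 3 — no new spreads; cascade stops.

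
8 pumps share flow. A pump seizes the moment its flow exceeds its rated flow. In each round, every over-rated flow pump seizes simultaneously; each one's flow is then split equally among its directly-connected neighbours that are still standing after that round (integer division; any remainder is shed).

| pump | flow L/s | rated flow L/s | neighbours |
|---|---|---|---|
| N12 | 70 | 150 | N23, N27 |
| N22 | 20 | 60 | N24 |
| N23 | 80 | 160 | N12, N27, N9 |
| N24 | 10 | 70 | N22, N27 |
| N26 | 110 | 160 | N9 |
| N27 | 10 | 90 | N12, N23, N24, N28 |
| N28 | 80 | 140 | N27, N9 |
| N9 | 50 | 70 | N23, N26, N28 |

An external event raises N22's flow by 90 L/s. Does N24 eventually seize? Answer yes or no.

Round 1 — N22 at 110 > 60. N22 seizes.
  N22 sheds 110 L/s to N24: 110 each.
    N24: 10+110 = 120 > 70
Round 2 — N24 seizes.
  N24 sheds 120 L/s to N27: 120 each.
    N27: 10+120 = 130 > 90
Round 3 — N27 seizes.
  N27 sheds 130 L/s to N12, N23, N28: 43 each (1 lost).
    N12: 70+43 = 113 ≤ 150
    N23: 80+43 = 123 ≤ 160
    N28: 80+43 = 123 ≤ 140
No further seizures.

yes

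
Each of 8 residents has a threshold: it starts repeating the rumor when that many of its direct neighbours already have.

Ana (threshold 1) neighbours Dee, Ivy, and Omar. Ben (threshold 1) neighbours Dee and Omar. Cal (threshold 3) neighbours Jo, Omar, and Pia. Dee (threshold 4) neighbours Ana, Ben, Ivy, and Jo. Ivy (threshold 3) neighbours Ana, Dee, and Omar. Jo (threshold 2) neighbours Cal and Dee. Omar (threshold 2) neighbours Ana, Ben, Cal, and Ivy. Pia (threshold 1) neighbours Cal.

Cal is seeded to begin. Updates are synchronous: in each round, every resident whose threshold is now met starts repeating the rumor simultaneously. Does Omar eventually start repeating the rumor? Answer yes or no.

no

Round 1 — Cal starts repeating the rumor (initial).
Round 2 — checking thresholds:
  Jo: 1 of 2 neighbours < 2, below threshold.
  Omar: 1 of 4 neighbours < 2, below threshold.
  Pia: 1 of 1 neighbours ≥ 1, starts repeating the rumor.
Round 3 — no new spreads; cascade stops.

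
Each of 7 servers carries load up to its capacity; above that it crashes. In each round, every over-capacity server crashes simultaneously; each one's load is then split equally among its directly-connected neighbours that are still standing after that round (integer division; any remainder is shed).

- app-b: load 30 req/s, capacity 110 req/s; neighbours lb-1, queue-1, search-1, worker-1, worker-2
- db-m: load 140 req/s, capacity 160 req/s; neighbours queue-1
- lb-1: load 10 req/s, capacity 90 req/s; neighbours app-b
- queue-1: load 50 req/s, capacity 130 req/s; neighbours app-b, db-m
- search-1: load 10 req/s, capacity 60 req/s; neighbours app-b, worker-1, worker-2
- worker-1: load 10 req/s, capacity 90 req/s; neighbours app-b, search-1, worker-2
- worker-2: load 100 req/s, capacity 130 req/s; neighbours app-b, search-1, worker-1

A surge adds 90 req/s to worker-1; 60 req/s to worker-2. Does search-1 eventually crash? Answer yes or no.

Round 1 — worker-1 at 100 > 90; worker-2 at 160 > 130. worker-1, worker-2 crash.
  worker-1 sheds 100 req/s to app-b, search-1: 50 each.
    app-b: 30+50 = 80 ≤ 110
    search-1: 10+50 = 60 ≤ 60
  worker-2 sheds 160 req/s to app-b, search-1: 80 each.
    app-b: 80+80 = 160 > 110
    search-1: 60+80 = 140 > 60
Round 2 — app-b, search-1 crash.
  app-b sheds 160 req/s to lb-1, queue-1: 80 each.
    lb-1: 10+80 = 90 ≤ 90
    queue-1: 50+80 = 130 ≤ 130
  search-1 sheds 140 req/s: no online neighbours, lost.
No further crashes.

yes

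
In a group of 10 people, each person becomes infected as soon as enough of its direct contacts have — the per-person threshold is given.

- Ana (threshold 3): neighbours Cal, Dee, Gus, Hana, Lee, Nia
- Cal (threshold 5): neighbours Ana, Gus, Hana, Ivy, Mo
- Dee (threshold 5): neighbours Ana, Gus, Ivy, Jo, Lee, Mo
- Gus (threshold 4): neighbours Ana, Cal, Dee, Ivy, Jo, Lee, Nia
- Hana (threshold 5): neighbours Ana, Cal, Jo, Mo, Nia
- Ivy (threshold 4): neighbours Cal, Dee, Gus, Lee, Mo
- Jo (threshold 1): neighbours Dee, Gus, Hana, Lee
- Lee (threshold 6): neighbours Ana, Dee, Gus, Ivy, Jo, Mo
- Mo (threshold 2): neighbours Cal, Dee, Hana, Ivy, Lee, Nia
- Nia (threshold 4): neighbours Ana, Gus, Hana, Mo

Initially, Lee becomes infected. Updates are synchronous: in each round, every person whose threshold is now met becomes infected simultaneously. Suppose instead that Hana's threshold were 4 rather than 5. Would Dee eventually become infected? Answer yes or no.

With Hana's threshold at 4:
Round 1 — Lee becomes infected (initial).
Round 2 — checking thresholds:
  Ana: 1 of 6 neighbours < 3, below threshold.
  Dee: 1 of 6 neighbours < 5, below threshold.
  Gus: 1 of 7 neighbours < 4, below threshold.
  Ivy: 1 of 5 neighbours < 4, below threshold.
  Jo: 1 of 4 neighbours ≥ 1, becomes infected.
  Mo: 1 of 6 neighbours < 2, below threshold.
Round 3 — no new infections; cascade stops.

no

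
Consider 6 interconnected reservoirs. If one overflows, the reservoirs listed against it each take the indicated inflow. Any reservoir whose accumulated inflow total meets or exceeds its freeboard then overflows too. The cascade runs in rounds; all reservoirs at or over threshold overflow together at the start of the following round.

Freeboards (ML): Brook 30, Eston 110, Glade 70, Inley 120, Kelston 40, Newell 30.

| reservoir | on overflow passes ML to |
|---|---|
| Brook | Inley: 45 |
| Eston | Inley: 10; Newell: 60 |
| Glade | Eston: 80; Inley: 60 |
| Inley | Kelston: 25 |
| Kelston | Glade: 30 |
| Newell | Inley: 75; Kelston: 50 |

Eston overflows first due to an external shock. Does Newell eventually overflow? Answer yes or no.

Round 1 — Eston overflows (initial).
  Inley: +10 → 10 < 120
  Newell: +60 → 60 ≥ 30
Round 2 — Newell overflows.
  Inley: +75 → 85 < 120
  Kelston: +50 → 50 ≥ 40
Round 3 — Kelston overflows.
  Glade: +30 → 30 < 70
No further overflows.

yes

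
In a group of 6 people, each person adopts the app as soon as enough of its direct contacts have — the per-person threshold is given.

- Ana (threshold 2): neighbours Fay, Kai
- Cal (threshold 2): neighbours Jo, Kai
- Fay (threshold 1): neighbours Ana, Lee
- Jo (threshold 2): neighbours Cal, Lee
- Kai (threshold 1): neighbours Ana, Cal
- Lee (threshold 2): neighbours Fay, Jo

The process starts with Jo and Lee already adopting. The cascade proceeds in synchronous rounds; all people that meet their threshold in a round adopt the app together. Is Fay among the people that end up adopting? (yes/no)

yes

Round 1 — Jo, Lee adopt the app (initial).
Round 2 — checking thresholds:
  Cal: 1 of 2 neighbours < 2, not yet.
  Fay: 1 of 2 neighbours ≥ 1, adopts the app.
Round 3 — no new adoptions; cascade stops.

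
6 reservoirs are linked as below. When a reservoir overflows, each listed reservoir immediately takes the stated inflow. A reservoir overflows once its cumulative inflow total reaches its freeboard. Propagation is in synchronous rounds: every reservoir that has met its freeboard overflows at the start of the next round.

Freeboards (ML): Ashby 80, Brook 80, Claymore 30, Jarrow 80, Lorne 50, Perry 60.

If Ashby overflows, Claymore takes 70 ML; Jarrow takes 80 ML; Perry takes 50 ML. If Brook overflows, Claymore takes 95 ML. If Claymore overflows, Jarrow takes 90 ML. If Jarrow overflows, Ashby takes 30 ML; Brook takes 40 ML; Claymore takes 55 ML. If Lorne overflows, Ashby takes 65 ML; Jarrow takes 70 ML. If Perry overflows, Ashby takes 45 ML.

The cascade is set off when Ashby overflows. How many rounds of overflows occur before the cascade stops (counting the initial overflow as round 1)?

2

Round 1 — Ashby overflows (initial).
  Claymore: +70 → 70 ≥ 30
  Jarrow: +80 → 80 ≥ 80
  Perry: +50 → 50 < 60
Round 2 — Claymore, Jarrow overflow.
  Brook: +40 → 40 < 80
No further overflows.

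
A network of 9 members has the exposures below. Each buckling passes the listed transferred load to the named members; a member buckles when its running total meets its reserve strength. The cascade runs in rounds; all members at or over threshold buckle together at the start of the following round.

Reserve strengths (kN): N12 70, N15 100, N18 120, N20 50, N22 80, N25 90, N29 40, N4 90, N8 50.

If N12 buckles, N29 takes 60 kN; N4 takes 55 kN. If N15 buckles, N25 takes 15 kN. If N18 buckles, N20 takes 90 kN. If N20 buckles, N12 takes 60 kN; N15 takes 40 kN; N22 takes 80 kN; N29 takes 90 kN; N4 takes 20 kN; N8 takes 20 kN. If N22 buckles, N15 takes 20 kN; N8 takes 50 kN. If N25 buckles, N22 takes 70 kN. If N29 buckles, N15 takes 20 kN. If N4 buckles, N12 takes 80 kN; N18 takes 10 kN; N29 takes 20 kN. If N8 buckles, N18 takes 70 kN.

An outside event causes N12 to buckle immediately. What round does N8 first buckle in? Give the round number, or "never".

Round 1 — N12 buckles (initial).
  N29: +60 → 60 ≥ 40
  N4: +55 → 55 < 90
Round 2 — N29 buckles.
  N15: +20 → 20 < 100
No further bucklings.

never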